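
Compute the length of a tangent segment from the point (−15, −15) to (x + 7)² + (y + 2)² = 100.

Centre (−7, −2), r² = 100. |PO|² = (−8)² + (−13)² = 233.
The tangent meets the radius at right angles, so tangent² = |PO|² − r² = 233 − 100 = 133.

√133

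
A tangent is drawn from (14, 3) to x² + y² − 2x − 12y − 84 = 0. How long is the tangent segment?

The centre is (1, 6) and r = 11. The square of the distance from P to the centre is 169 + 9 = 178.
The tangent meets the radius at right angles, so tangent² = |PO|² − r² = 178 − 121 = 57.

√57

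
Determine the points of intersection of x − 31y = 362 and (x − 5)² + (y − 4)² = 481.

(−10, −12) and (21, −11)

Express y = (−362 + x)/31 and substitute into the circle:
962x² − 10582x − 202020 = 0  ⟹  x² − 11x − 210 = 0
x = 21 or x = −10, giving (21, −11) and (−10, −12).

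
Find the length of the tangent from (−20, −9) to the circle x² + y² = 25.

The centre is (0, 0) and r = 5. The square of the distance from P to the centre is 400 + 81 = 481.
Power of the point: PT² = |PO|² − r² = 456, so PT = 2√114.

2√114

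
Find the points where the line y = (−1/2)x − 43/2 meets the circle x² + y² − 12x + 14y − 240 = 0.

(−9, −17) and (7, −25)

From the line, y = (−43 − x)/2. Substituting:
5x² + 10x − 315 = 0  ⟹  x² + 2x − 63 = 0
x = 7 or x = −9, giving (7, −25) and (−9, −17).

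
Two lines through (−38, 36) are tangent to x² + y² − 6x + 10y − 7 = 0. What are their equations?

4x + 5y = 28 and 5x + 4y = −46

Let a tangent through (−38, 36) have slope m. Its distance from (3, −5) must equal √41:
[m·(41) − (−41)]² = 41(m² + 1)
20m² + 41m + 20 = 0, so m = −4/5 or m = −5/4.
With m = −4/5: 4x + 5y = 28. With m = −5/4: 5x + 4y = −46.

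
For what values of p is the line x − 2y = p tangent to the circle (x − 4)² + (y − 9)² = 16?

p = −14 ± 4√5

Tangency holds when the distance from the centre (4, 9) to the line equals the radius 4:
|1·4 − 2·9 − p| / √5 = 4
|p − (−14)| = 4√5.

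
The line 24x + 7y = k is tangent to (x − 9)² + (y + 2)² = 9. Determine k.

For a tangent, require d(centre, line) = r = 3.
|24·9 + 7·(−2) − k| / √625 = 3
|k − (202)| = 3·25, so k = 277 or k = 127.

k = 127 or k = 277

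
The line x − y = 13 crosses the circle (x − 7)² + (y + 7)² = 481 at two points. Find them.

From the line, y = x − 13. Substituting:
2x² − 26x − 396 = 0  ⟹  x² − 13x − 198 = 0
x = 22 or x = −9, giving (22, 9) and (−9, −22).

(−9, −22) and (22, 9)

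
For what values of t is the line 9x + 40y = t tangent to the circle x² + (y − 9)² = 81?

Tangency holds when the distance from the centre (0, 9) to the line equals the radius 9:
|9·0 + 40·9 − t| / √1681 = 9
|t − (360)| = 9·41, so t = 729 or t = −9.

t = −9 or t = 729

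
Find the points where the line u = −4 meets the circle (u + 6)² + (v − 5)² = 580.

(−4, −19) and (−4, 29)

The line gives u = −4. Substituting into the circle:
v² − 10v − 551 = 0
v = 29 or v = −19, giving (−4, 29) and (−4, −19).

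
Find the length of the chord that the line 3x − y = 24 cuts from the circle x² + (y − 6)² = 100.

2√10

Centre (0, 6), r² = 100. Perpendicular distance d from centre to line = |−30| / √10 = 30/√10.
Chord = 2√(r² − d²) = 2·√(10) = 2√10.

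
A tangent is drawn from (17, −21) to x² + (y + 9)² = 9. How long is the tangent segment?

2√106

The centre is (0, −9) and r = 3. The square of the distance from P to the centre is 289 + 144 = 433.
Power of the point: PT² = |PO|² − r² = 424, so PT = 2√106.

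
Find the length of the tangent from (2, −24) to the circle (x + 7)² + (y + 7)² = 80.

√290

With centre O = (−7, −7), |OP|² = 370 and r² = 80.
By the tangent–radius right angle, tangent length = √(|PO|² − r²) = √290.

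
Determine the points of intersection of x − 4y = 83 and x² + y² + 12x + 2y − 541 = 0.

Substitute y = (−83 + x)/4:
17x² + 34x − 2431 = 0  ⟹  x² + 2x − 143 = 0
x = 11 or x = −13, giving (11, −18) and (−13, −24).

(−13, −24) and (11, −18)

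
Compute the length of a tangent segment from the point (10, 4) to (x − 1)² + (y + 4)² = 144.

Centre (1, −4), r² = 144. |PO|² = (9)² + (8)² = 145.
By the tangent–radius right angle, tangent length = √(|PO|² − r²) = √1 = 1.

1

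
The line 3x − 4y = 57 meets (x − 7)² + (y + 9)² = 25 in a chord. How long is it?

10

Substitute y = (−57 + 3x)/4:
25x² − 350x + 825 = 0  ⟹  x² − 14x + 33 = 0
x = 11 or x = 3, giving (11, −6) and (3, −12).
|(11, −6) − (3, −12)| = √((8)² + (6)²) = 10.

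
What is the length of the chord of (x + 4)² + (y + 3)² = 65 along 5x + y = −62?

Centre (−4, −3), r² = 65. Perpendicular distance d from centre to line = |39| / √26 = 39/√26.
Half the chord is √(r² − d²) = √(13/2), so the full chord is √26.

√26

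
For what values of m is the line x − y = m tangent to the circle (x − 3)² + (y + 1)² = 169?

m = 4 ± 13√2

For a tangent, require d(centre, line) = r = 13.
|1·3 − 1·(−1) − m| / √2 = 13
|m − (4)| = 13√2.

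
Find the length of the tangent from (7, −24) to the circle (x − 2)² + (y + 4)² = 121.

4√19

With centre O = (2, −4), |OP|² = 425 and r² = 121.
By the tangent–radius right angle, tangent length = √(|PO|² − r²) = √304 = 4√19.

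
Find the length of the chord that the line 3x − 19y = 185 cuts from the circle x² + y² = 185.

√370

Express y = (−185 + 3x)/19 and substitute into the circle:
370x² − 1110x − 32560 = 0  ⟹  x² − 3x − 88 = 0
x = 11 or x = −8, giving (11, −8) and (−8, −11).
|(11, −8) − (−8, −11)| = √((19)² + (3)²) = √370.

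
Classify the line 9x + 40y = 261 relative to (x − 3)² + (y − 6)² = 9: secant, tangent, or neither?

Substituting the line into the circle gives 1681x² − 9978x + 441 = 0.
Δ = 99560484 − 2965284 = 96595200.
Two real roots: the line is a secant.

secant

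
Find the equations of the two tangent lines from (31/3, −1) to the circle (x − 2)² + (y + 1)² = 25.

3x + 4y = 27 and 3x − 4y = 35

Let a tangent through (31/3, −1) have slope m. Its distance from (2, −1) must equal 5:
(−25/3m − (0))² = 25(m² + 1)
16m² − 9 = 0, so m = −3/4 or m = 3/4.
Through (31/3, −1) these give 3x + 4y = 27 and 3x − 4y = 35.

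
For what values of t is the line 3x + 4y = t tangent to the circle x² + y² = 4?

Tangency holds when the distance from the centre (0, 0) to the line equals the radius 2:
|3·0 + 4·0 − t| / √25 = 2
|t| = 2·5, so t = 10 or t = −10.

t = −10 or t = 10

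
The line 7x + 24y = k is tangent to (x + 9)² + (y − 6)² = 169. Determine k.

The line touches the circle iff its distance from (−9, 6) is 13:
|7·(−9) + 24·6 − k| / √625 = 13
|k − (81)| = 13·25, so k = 406 or k = −244.

k = −244 or k = 406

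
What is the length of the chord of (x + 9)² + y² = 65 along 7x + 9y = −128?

√130

Express y = (−128 − 7x)/9 and substitute into the circle:
130x² + 3250x + 17680 = 0  ⟹  x² + 25x + 136 = 0
x = −8 or x = −17, giving (−8, −8) and (−17, −1).
|(−8, −8) − (−17, −1)| = √((9)² + (−7)²) = √130.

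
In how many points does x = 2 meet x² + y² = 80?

Centre (0, 0), r² = 80. Distance² from centre to line = (−2)² = 4.
Since d² < r², the line cuts the circle twice.

2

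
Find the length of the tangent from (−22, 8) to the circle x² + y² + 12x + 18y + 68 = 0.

Centre (−6, −9), r² = 49. |PO|² = (−16)² + (17)² = 545.
Power of the point: PT² = |PO|² − r² = 496, so PT = 4√31.

4√31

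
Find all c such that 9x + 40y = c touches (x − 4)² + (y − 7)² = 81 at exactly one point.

c = −53 or c = 685

Tangency holds when the distance from the centre (4, 7) to the line equals the radius 9:
|9·4 + 40·7 − c| / √1681 = 9
|c − (316)| = 9·41, so c = 685 or c = −53.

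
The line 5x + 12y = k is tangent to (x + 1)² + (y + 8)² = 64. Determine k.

k = −205 or k = 3

The line touches the circle iff its distance from (−1, −8) is 8:
|5·(−1) + 12·(−8) − k| / √169 = 8
|k − (−101)| = 8·13, so k = 3 or k = −205.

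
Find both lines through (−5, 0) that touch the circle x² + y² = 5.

x − 2y = −5 and x + 2y = −5

A line y − (0) = m(x − (−5)) is tangent when its distance from (0, 0) is √5:
(5m − (0))² = 5(m² + 1)
4m² − 1 = 0, so m = 1/2 or m = −1/2.
Through (−5, 0) these give x − 2y = −5 and x + 2y = −5.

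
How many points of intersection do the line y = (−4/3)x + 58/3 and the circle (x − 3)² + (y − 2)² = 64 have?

1

Substituting the line into the circle gives 25x² − 470x + 2209 = 0.
Δ = 220900 − 220900 = 0.
A repeated root: the line is tangent.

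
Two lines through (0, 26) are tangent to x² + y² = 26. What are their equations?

5x − y = −26 and 5x + y = 26

Let a tangent through (0, 26) have slope m. Its distance from (0, 0) must equal √26:
(0m − (−26))² = 26(m² + 1)
m² − 25 = 0, so m = 5 or m = −5.
With m = 5: 5x − y = −26. With m = −5: 5x + y = 26.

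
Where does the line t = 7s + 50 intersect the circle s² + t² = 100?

Substitute t = 7s + 50:
50s² + 700s + 2400 = 0  ⟹  s² + 14s + 48 = 0
s = −6 or s = −8, giving (−6, 8) and (−8, −6).

(−8, −6) and (−6, 8)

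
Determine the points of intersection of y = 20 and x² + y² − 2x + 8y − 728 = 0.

(−12, 20) and (14, 20)

Substitute y = 20:
x² − 2x − 168 = 0
x = 14 or x = −12, giving (14, 20) and (−12, 20).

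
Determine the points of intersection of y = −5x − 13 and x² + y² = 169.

Substitute y = −5x − 13:
26x² + 130x = 0  ⟹  x² + 5x = 0
x = 0 or x = −5, giving (0, −13) and (−5, 12).

(−5, 12) and (0, −13)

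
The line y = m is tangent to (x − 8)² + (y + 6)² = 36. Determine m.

m = −12 or m = 0

Tangency holds when the distance from the centre (8, −6) to the line equals the radius 6:
|0·8 + 1·(−6) − m| / √1 = 6
|m − (−6)| = 6, so m = 0 or m = −12.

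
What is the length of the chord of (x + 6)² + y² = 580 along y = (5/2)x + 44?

8√29

Substitute y = (88 + 5x)/2:
29x² + 928x + 5568 = 0  ⟹  x² + 32x + 192 = 0
x = −8 or x = −24, giving (−8, 24) and (−24, −16).
Chord length = distance between (−8, 24) and (−24, −16) = √1856 = 8√29.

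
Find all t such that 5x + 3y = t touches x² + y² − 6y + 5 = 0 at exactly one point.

For a tangent, require d(centre, line) = r = 2.
|5·0 + 3·3 − t| / √34 = 2
|t − (9)| = 2√34.

t = 9 ± 2√34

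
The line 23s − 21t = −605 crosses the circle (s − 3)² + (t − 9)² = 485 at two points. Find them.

Substitute t = (605 + 23s)/21:
970s² + 16490s − 36860 = 0  ⟹  s² + 17s − 38 = 0
s = 2 or s = −19, giving (2, 31) and (−19, 8).

(−19, 8) and (2, 31)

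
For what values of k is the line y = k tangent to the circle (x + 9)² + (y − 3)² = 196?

The line touches the circle iff its distance from (−9, 3) is 14:
|0·(−9) + 1·3 − k| / √1 = 14
|k − (3)| = 14, so k = 17 or k = −11.

k = −11 or k = 17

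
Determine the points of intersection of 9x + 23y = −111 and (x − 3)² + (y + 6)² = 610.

(−20, 3) and (26, −15)

Express y = (−111 − 9x)/23 and substitute into the circle:
610x² − 3660x − 317200 = 0  ⟹  x² − 6x − 520 = 0
x = 26 or x = −20, giving (26, −15) and (−20, 3).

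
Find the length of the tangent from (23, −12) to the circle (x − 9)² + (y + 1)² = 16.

√301

The centre is (9, −1) and r = 4. The square of the distance from P to the centre is 196 + 121 = 317.
By the tangent–radius right angle, tangent length = √(|PO|² − r²) = √301.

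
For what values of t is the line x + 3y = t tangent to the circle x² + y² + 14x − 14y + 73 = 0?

Tangency holds when the distance from the centre (−7, 7) to the line equals the radius 5:
|1·(−7) + 3·7 − t| / √10 = 5
|t − (14)| = 5√10.

t = 14 ± 5√10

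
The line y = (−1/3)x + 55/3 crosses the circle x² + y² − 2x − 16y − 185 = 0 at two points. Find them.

Express y = (55 − x)/3 and substitute into the circle:
10x² − 80x − 1280 = 0  ⟹  x² − 8x − 128 = 0
x = 16 or x = −8, giving (16, 13) and (−8, 21).

(−8, 21) and (16, 13)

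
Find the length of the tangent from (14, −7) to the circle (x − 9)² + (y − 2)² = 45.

√61

The centre is (9, 2) and r = 3√5. The square of the distance from P to the centre is 25 + 81 = 106.
By the tangent–radius right angle, tangent length = √(|PO|² − r²) = √61.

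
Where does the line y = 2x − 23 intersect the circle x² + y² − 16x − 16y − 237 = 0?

(6, −11) and (22, 21)

Express y = 2x − 23 and substitute into the circle:
5x² − 140x + 660 = 0  ⟹  x² − 28x + 132 = 0
x = 22 or x = 6, giving (22, 21) and (6, −11).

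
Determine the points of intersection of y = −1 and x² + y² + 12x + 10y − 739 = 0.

(−34, −1) and (22, −1)

Substitute y = −1:
x² + 12x − 748 = 0
x = 22 or x = −34, giving (22, −1) and (−34, −1).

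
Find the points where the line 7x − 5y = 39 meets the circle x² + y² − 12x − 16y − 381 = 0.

(−3, −12) and (22, 23)

From the line, y = (−39 + 7x)/5. Substituting:
74x² − 1406x − 4884 = 0  ⟹  x² − 19x − 66 = 0
x = 22 or x = −3, giving (22, 23) and (−3, −12).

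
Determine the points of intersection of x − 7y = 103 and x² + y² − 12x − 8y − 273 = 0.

Express y = (−103 + x)/7 and substitute into the circle:
50x² − 850x + 3000 = 0  ⟹  x² − 17x + 60 = 0
x = 12 or x = 5, giving (12, −13) and (5, −14).

(5, −14) and (12, −13)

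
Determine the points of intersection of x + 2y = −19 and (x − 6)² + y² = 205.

(−7, −6) and (9, −14)

Express y = (−19 − x)/2 and substitute into the circle:
5x² − 10x − 315 = 0  ⟹  x² − 2x − 63 = 0
x = 9 or x = −7, giving (9, −14) and (−7, −6).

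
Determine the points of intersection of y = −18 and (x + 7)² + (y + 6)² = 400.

(−23, −18) and (9, −18)

Substitute y = −18:
x² + 14x − 207 = 0
x = 9 or x = −23, giving (9, −18) and (−23, −18).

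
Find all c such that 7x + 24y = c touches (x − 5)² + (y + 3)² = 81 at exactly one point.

Tangency holds when the distance from the centre (5, −3) to the line equals the radius 9:
|7·5 + 24·(−3) − c| / √625 = 9
|c − (−37)| = 9·25, so c = 188 or c = −262.

c = −262 or c = 188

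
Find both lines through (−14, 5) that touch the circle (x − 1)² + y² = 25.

y = 5 and 3x + 4y = −22

Write the tangent as mx − y + (5 − m·(−14)) = 0 and set its distance from the centre to 5:
(15m − (−5))² = 25(m² + 1)
4m² + 3m = 0, so m = 0 or m = −3/4.
With m = 0: y = 5. With m = −3/4: 3x + 4y = −22.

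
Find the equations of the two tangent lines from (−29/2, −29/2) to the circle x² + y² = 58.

3x − 7y = 58 and 7x − 3y = −58

Write the tangent as mx − y + (−29/2 − m·(−29/2)) = 0 and set its distance from the centre to √58:
(29/2m − (29/2))² = 58(m² + 1)
21m² − 58m + 21 = 0, so m = 3/7 or m = 7/3.
With m = 3/7: 3x − 7y = 58. With m = 7/3: 7x − 3y = −58.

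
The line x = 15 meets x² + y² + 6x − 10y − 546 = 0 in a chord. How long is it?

32

The line gives x = 15. Substituting into the circle:
y² − 10y − 231 = 0
y = 21 or y = −11, giving (15, 21) and (15, −11).
|(15, 21) − (15, −11)| = √((0)² + (32)²) = 32.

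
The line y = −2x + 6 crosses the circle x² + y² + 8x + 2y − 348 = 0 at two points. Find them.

Substitute y = −2x + 6:
5x² − 20x − 300 = 0  ⟹  x² − 4x − 60 = 0
x = 10 or x = −6, giving (10, −14) and (−6, 18).

(−6, 18) and (10, −14)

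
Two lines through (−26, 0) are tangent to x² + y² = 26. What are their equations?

x + 5y = −26 and x − 5y = −26

A line y − (0) = m(x − (−26)) is tangent when its distance from (0, 0) is √26:
[m·(26) − (0)]² = 26(m² + 1)
25m² − 1 = 0, so m = −1/5 or m = 1/5.
Through (−26, 0) these give x + 5y = −26 and x − 5y = −26.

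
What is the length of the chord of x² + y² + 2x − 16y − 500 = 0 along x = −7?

46

The line gives x = −7. Substituting into the circle:
y² − 16y − 465 = 0
y = 31 or y = −15, giving (−7, 31) and (−7, −15).
|(−7, 31) − (−7, −15)| = √((0)² + (46)²) = 46.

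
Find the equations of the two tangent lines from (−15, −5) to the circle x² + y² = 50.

x + 7y = −50 and x − y = −10

A line y − (−5) = m(x − (−15)) is tangent when its distance from (0, 0) is 5√2:
[m·(15) − (5)]² = 50(m² + 1)
7m² − 6m − 1 = 0, so m = −1/7 or m = 1.
With m = −1/7: x + 7y = −50. With m = 1: x − y = −10.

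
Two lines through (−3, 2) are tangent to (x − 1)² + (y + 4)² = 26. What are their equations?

x + 5y = 7 and 5x − y = −17

Write the tangent as mx − y + (2 − m·(−3)) = 0 and set its distance from the centre to √26:
[m·(4) − (−6)]² = 26(m² + 1)
5m² − 24m − 5 = 0, so m = −1/5 or m = 5.
Through (−3, 2) these give x + 5y = 7 and 5x − y = −17.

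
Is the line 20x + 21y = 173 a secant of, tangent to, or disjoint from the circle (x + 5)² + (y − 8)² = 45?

d² = (20·(−5) + 21·8 − (173))²/841 = 11025/841; r² = 45.
Since d² < r², the line cuts the circle twice.

secant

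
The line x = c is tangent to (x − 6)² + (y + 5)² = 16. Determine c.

c = 2 or c = 10

The line touches the circle iff its distance from (6, −5) is 4:
|1·6 + 0·(−5) − c| / √1 = 4
|c − (6)| = 4, so c = 10 or c = 2.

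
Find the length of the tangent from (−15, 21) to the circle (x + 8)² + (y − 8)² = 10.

4√13

Centre (−8, 8), r² = 10. |PO|² = (−7)² + (13)² = 218.
The tangent meets the radius at right angles, so tangent² = |PO|² − r² = 218 − 10 = 208.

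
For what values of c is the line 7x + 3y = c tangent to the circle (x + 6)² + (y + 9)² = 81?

Tangency holds when the distance from the centre (−6, −9) to the line equals the radius 9:
|7·(−6) + 3·(−9) − c| / √58 = 9
|c − (−69)| = 9√58.

c = −69 ± 9√58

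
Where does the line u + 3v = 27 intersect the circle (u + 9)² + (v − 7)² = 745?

Substitute v = (27 − u)/3:
10u² + 150u − 5940 = 0  ⟹  u² + 15u − 594 = 0
u = 18 or u = −33, giving (18, 3) and (−33, 20).

(−33, 20) and (18, 3)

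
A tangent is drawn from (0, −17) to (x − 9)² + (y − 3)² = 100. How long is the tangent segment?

Centre (9, 3), r² = 100. |PO|² = (−9)² + (−20)² = 481.
By the tangent–radius right angle, tangent length = √(|PO|² − r²) = √381.

√381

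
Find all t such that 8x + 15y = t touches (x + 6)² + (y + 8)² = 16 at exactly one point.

t = −236 or t = −100

For a tangent, require d(centre, line) = r = 4.
|8·(−6) + 15·(−8) − t| / √289 = 4
|t − (−168)| = 4·17, so t = −100 or t = −236.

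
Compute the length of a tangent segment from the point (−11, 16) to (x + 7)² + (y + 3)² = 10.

With centre O = (−7, −3), |OP|² = 377 and r² = 10.
The tangent meets the radius at right angles, so tangent² = |PO|² − r² = 377 − 10 = 367.

√367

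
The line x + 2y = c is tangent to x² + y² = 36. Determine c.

c = ±6√5

Tangency holds when the distance from the centre (0, 0) to the line equals the radius 6:
|1·0 + 2·0 − c| / √5 = 6
|c| = 6√5.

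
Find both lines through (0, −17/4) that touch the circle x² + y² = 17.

Write the tangent as mx − y + (−17/4 − m·(0)) = 0 and set its distance from the centre to √17:
[m·(0) − (17/4)]² = 17(m² + 1)
16m² − 1 = 0, so m = −1/4 or m = 1/4.
Through (0, −17/4) these give x + 4y = −17 and x − 4y = 17.

x + 4y = −17 and x − 4y = 17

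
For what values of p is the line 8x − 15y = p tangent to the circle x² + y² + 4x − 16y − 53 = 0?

Tangency holds when the distance from the centre (−2, 8) to the line equals the radius 11:
|8·(−2) − 15·8 − p| / √289 = 11
|p − (−136)| = 11·17, so p = 51 or p = −323.

p = −323 or p = 51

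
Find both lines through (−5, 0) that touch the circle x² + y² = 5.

x − 2y = −5 and x + 2y = −5

Write the tangent as mx − y + (0 − m·(−5)) = 0 and set its distance from the centre to √5:
(5m − (0))² = 5(m² + 1)
4m² − 1 = 0, so m = 1/2 or m = −1/2.
Through (−5, 0) these give x − 2y = −5 and x + 2y = −5.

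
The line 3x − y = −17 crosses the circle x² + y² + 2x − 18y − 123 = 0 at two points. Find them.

(−7, −4) and (2, 23)

From the line, y = 3x + 17. Substituting:
10x² + 50x − 140 = 0  ⟹  x² + 5x − 14 = 0
x = 2 or x = −7, giving (2, 23) and (−7, −4).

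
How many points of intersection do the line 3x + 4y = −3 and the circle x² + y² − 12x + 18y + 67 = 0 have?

Centre (6, −9), r² = 50. Distance² from centre to line = (−15)²/25 = 9.
Since d² < r², the line cuts the circle twice.

2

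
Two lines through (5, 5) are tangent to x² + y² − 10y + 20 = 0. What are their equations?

Let a tangent through (5, 5) have slope m. Its distance from (0, 5) must equal √5:
[m·(−5) − (0)]² = 5(m² + 1)
4m² − 1 = 0, so m = −1/2 or m = 1/2.
With m = −1/2: x + 2y = 15. With m = 1/2: x − 2y = −5.

x + 2y = 15 and x − 2y = −5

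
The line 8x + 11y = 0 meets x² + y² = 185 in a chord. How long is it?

2√185

Express y = (−8x)/11 and substitute into the circle:
185x² − 22385 = 0  ⟹  x² − 121 = 0
x = 11 or x = −11, giving (11, −8) and (−11, 8).
Chord length = distance between (11, −8) and (−11, 8) = √740 = 2√185.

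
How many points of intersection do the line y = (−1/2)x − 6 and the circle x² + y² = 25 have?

Centre (0, 0), r² = 25. Distance² from centre to line = (12)²/5 = 144/5.
Since d² > r², the line lies outside the circle.

0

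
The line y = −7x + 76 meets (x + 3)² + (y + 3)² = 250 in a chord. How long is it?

10√2

Centre (−3, −3), r² = 250. Perpendicular distance d from centre to line = |−100| / √50 = 100/√50.
Chord = 2√(r² − d²) = 2·√(50) = 10√2.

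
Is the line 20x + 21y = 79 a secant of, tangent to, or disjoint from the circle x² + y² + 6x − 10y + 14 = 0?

secant

Centre (−3, 5), r² = 20. Distance² from centre to line = (−34)²/841 = 1156/841.
Since d² < r², the line cuts the circle twice.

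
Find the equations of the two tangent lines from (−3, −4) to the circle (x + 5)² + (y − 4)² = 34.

5x − 3y = −3 and 3x + 5y = −29

Write the tangent as mx − y + (−4 − m·(−3)) = 0 and set its distance from the centre to √34:
(−2m − (8))² = 34(m² + 1)
15m² − 16m − 15 = 0, so m = 5/3 or m = −3/5.
Through (−3, −4) these give 5x − 3y = −3 and 3x + 5y = −29.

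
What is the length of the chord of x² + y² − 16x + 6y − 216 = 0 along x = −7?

16

Centre (8, −3), r² = 289. Perpendicular distance d from centre to line = |15| / √1 = 15.
Half the chord is √(r² − d²) = √(64), so the full chord is 16.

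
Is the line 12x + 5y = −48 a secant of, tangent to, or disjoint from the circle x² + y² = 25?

secant

Centre (0, 0), r² = 25. Distance² from centre to line = (48)²/169 = 2304/169.
Since d² < r², the line cuts the circle twice.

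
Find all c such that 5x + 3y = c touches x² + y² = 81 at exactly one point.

c = ±9√34

Tangency holds when the distance from the centre (0, 0) to the line equals the radius 9:
|5·0 + 3·0 − c| / √34 = 9
|c| = 9√34.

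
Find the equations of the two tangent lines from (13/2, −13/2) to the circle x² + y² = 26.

x + 5y = −26 and 5x + y = 26

Let a tangent through (13/2, −13/2) have slope m. Its distance from (0, 0) must equal √26:
(−13/2m − (13/2))² = 26(m² + 1)
5m² + 26m + 5 = 0, so m = −1/5 or m = −5.
With m = −1/5: x + 5y = −26. With m = −5: 5x + y = 26.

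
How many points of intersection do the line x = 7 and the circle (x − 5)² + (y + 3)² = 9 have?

Centre (5, −3), r² = 9. Distance² from centre to line = (−2)² = 4.
Since d² < r², the line cuts the circle twice.

2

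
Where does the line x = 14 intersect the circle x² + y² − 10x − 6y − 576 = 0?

(14, −20) and (14, 26)

The line gives x = 14. Substituting into the circle:
y² − 6y − 520 = 0
y = 26 or y = −20, giving (14, 26) and (14, −20).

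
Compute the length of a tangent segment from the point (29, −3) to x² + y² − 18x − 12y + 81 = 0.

The centre is (9, 6) and r = 6. The square of the distance from P to the centre is 400 + 81 = 481.
By the tangent–radius right angle, tangent length = √(|PO|² − r²) = √445.

√445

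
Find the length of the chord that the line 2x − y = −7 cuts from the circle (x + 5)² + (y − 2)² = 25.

4√5

The distance from (−5, 2) to the line is 5/√5, and r² = 25.
Half the chord is √(r² − d²) = √(20), so the full chord is 4√5.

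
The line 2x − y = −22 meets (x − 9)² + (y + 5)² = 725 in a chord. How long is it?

16√5

Centre (9, −5), r² = 725. Perpendicular distance d from centre to line = |45| / √5 = 45/√5.
Chord = 2√(r² − d²) = 2·√(320) = 16√5.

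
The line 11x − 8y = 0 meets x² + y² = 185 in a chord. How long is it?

The distance from (0, 0) to the line is 0/√185, and r² = 185.
Chord = 2√(r² − d²) = 2·√(185) = 2√185.

2√185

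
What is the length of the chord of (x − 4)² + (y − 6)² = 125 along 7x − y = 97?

5√2

The distance from (4, 6) to the line is 75/√50, and r² = 125.
Half the chord is √(r² − d²) = √(25/2), so the full chord is 5√2.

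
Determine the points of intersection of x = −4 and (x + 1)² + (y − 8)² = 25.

The line gives x = −4. Substituting into the circle:
y² − 16y + 48 = 0
y = 12 or y = 4, giving (−4, 12) and (−4, 4).

(−4, 4) and (−4, 12)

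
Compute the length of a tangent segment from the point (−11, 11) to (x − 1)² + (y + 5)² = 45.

√355

Centre (1, −5), r² = 45. |PO|² = (−12)² + (16)² = 400.
Power of the point: PT² = |PO|² − r² = 355, so PT = √355.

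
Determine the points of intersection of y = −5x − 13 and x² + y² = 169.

Substitute y = −5x − 13:
26x² + 130x = 0  ⟹  x² + 5x = 0
x = 0 or x = −5, giving (0, −13) and (−5, 12).

(−5, 12) and (0, −13)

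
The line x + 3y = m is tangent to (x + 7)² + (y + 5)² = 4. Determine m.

The line touches the circle iff its distance from (−7, −5) is 2:
|1·(−7) + 3·(−5) − m| / √10 = 2
|m − (−22)| = 2√10.

m = −22 ± 2√10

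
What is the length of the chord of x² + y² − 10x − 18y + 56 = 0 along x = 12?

The line gives x = 12. Substituting into the circle:
y² − 18y + 80 = 0
y = 10 or y = 8, giving (12, 10) and (12, 8).
|(12, 10) − (12, 8)| = √((0)² + (2)²) = 2.

2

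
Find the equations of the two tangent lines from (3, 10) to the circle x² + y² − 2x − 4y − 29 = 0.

5x + 3y = 45 and 3x − 5y = −41

Write the tangent as mx − y + (10 − m·(3)) = 0 and set its distance from the centre to √34:
(−2m − (−8))² = 34(m² + 1)
15m² + 16m − 15 = 0, so m = −5/3 or m = 3/5.
With m = −5/3: 5x + 3y = 45. With m = 3/5: 3x − 5y = −41.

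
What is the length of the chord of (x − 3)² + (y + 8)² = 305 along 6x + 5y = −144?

2√61

The distance from (3, −8) to the line is 122/√61, and r² = 305.
Chord = 2√(r² − d²) = 2·√(61) = 2√61.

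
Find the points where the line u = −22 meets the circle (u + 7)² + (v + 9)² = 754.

(−22, −32) and (−22, 14)

The line gives u = −22. Substituting into the circle:
v² + 18v − 448 = 0
v = 14 or v = −32, giving (−22, 14) and (−22, −32).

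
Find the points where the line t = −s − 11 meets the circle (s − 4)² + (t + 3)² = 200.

(−10, −1) and (6, −17)

From the line, t = −s − 11. Substituting:
2s² + 8s − 120 = 0  ⟹  s² + 4s − 60 = 0
s = 6 or s = −10, giving (6, −17) and (−10, −1).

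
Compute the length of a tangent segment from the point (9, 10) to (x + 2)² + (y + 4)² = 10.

√307

Centre (−2, −4), r² = 10. |PO|² = (11)² + (14)² = 317.
By the tangent–radius right angle, tangent length = √(|PO|² − r²) = √307.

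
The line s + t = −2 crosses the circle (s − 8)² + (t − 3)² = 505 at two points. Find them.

(−13, 11) and (16, −18)

Express t = −s − 2 and substitute into the circle:
2s² − 6s − 416 = 0  ⟹  s² − 3s − 208 = 0
s = 16 or s = −13, giving (16, −18) and (−13, 11).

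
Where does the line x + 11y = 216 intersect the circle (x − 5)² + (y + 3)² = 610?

(−4, 20) and (18, 18)

Express y = (216 − x)/11 and substitute into the circle:
122x² − 1708x − 8784 = 0  ⟹  x² − 14x − 72 = 0
x = 18 or x = −4, giving (18, 18) and (−4, 20).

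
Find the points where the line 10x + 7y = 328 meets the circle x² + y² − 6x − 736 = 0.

Express y = (328 − 10x)/7 and substitute into the circle:
149x² − 6854x + 71520 = 0  ⟹  x² − 46x + 480 = 0
x = 30 or x = 16, giving (30, 4) and (16, 24).

(16, 24) and (30, 4)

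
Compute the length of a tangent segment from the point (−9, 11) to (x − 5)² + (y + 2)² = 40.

With centre O = (5, −2), |OP|² = 365 and r² = 40.
Power of the point: PT² = |PO|² − r² = 325, so PT = 5√13.

5√13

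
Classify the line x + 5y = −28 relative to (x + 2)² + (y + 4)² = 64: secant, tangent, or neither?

secant

Substituting the line into the circle gives 26x² + 116x − 1436 = 0.
Δ = 13456 − (−149344) = 162800.
Two real roots: the line is a secant.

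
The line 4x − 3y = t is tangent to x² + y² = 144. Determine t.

t = −60 or t = 60

Tangency holds when the distance from the centre (0, 0) to the line equals the radius 12:
|4·0 − 3·0 − t| / √25 = 12
|t| = 12·5, so t = 60 or t = −60.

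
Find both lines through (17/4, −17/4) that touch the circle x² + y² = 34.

Let a tangent through (17/4, −17/4) have slope m. Its distance from (0, 0) must equal √34:
[m·(−17/4) − (17/4)]² = 34(m² + 1)
15m² − 34m + 15 = 0, so m = 5/3 or m = 3/5.
With m = 5/3: 5x − 3y = 34. With m = 3/5: 3x − 5y = 34.

5x − 3y = 34 and 3x − 5y = 34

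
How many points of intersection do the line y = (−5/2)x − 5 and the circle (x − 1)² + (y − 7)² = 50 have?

Substituting the line into the circle gives 29x² + 232x + 380 = 0.
Δ = 53824 − 44080 = 9744.
Two real roots: the line is a secant.

2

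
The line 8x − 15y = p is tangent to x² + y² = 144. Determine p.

The line touches the circle iff its distance from (0, 0) is 12:
|8·0 − 15·0 − p| / √289 = 12
|p| = 12·17, so p = 204 or p = −204.

p = −204 or p = 204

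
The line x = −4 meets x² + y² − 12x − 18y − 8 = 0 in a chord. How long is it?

10

The distance from (6, 9) to the line is 10, and r² = 125.
Chord = 2√(r² − d²) = 2·√(25) = 10.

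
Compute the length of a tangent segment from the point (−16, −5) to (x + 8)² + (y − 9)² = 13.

√247

The centre is (−8, 9) and r = √13. The square of the distance from P to the centre is 64 + 196 = 260.
By the tangent–radius right angle, tangent length = √(|PO|² − r²) = √247.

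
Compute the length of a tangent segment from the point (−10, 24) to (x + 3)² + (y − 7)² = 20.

With centre O = (−3, 7), |OP|² = 338 and r² = 20.
By the tangent–radius right angle, tangent length = √(|PO|² − r²) = √318.

√318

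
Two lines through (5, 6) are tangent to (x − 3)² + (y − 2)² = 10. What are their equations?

Write the tangent as mx − y + (6 − m·(5)) = 0 and set its distance from the centre to √10:
(−2m − (−4))² = 10(m² + 1)
3m² + 8m − 3 = 0, so m = 1/3 or m = −3.
Through (5, 6) these give x − 3y = −13 and 3x + y = 21.

x − 3y = −13 and 3x + y = 21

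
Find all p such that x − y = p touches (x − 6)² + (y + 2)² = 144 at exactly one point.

Tangency holds when the distance from the centre (6, −2) to the line equals the radius 12:
|1·6 − 1·(−2) − p| / √2 = 12
|p − (8)| = 12√2.

p = 8 ± 12√2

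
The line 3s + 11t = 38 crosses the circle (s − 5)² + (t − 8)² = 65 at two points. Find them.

From the line, t = (38 − 3s)/11. Substituting:
130s² − 910s − 2340 = 0  ⟹  s² − 7s − 18 = 0
s = 9 or s = −2, giving (9, 1) and (−2, 4).

(−2, 4) and (9, 1)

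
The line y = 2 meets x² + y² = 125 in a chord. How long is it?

22

From the line, y = 2. Substituting:
x² − 121 = 0
x = 11 or x = −11, giving (11, 2) and (−11, 2).
|(11, 2) − (−11, 2)| = √((22)² + (0)²) = 22.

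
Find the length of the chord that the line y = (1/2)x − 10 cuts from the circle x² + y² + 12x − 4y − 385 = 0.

The distance from (−6, 2) to the line is 30/√5, and r² = 425.
Half the chord is √(r² − d²) = √(245), so the full chord is 14√5.

14√5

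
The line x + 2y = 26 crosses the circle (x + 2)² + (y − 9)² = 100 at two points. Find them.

(−8, 17) and (8, 9)

From the line, y = (26 − x)/2. Substituting:
5x² − 320 = 0  ⟹  x² − 64 = 0
x = 8 or x = −8, giving (8, 9) and (−8, 17).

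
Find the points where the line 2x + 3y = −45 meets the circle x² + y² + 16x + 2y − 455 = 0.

(−30, 5) and (6, −19)

Substitute y = (−45 − 2x)/3:
13x² + 312x − 2340 = 0  ⟹  x² + 24x − 180 = 0
x = 6 or x = −30, giving (6, −19) and (−30, 5).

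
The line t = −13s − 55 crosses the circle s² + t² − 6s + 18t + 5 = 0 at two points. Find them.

Substitute t = −13s − 55:
170s² + 1190s + 2040 = 0  ⟹  s² + 7s + 12 = 0
s = −3 or s = −4, giving (−3, −16) and (−4, −3).

(−4, −3) and (−3, −16)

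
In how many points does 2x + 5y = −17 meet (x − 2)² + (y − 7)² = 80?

0

Substituting the line into the circle gives 29x² + 108x + 804 = 0.
Discriminant = (108)² − 4·29·(804) = −81600 < 0.
No real roots: the line does not meet the circle.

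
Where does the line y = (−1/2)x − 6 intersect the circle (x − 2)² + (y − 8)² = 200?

(−8, −2) and (0, −6)

From the line, y = (−12 − x)/2. Substituting:
5x² + 40x = 0  ⟹  x² + 8x = 0
x = 0 or x = −8, giving (0, −6) and (−8, −2).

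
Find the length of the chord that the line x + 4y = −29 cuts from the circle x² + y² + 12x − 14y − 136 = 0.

The distance from (−6, 7) to the line is 51/√17, and r² = 221.
Chord = 2√(r² − d²) = 2·√(68) = 4√17.

4√17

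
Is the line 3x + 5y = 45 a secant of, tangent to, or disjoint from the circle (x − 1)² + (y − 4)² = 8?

Substituting the line into the circle gives 34x² − 200x + 450 = 0.
Δ = 40000 − 61200 = −21200.
No real roots: the line does not meet the circle.

disjoint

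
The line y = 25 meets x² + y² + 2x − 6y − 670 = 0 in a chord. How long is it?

28

Express y = 25 and substitute into the circle:
x² + 2x − 195 = 0
x = 13 or x = −15, giving (13, 25) and (−15, 25).
|(13, 25) − (−15, 25)| = √((28)² + (0)²) = 28.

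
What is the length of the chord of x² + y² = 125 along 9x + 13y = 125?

5√10

The distance from (0, 0) to the line is 125/√250, and r² = 125.
Half the chord is √(r² − d²) = √(125/2), so the full chord is 5√10.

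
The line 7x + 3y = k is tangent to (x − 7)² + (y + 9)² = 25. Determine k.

k = 22 ± 5√58

For a tangent, require d(centre, line) = r = 5.
|7·7 + 3·(−9) − k| / √58 = 5
|k − (22)| = 5√58.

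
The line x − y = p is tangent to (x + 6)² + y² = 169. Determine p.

Tangency holds when the distance from the centre (−6, 0) to the line equals the radius 13:
|1·(−6) − 1·0 − p| / √2 = 13
|p − (−6)| = 13√2.

p = −6 ± 13√2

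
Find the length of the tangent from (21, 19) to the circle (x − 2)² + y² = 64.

With centre O = (2, 0), |OP|² = 722 and r² = 64.
Power of the point: PT² = |PO|² − r² = 658, so PT = √658.

√658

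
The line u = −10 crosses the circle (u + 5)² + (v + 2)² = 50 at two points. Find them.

(−10, −7) and (−10, 3)

The line gives u = −10. Substituting into the circle:
v² + 4v − 21 = 0
v = 3 or v = −7, giving (−10, 3) and (−10, −7).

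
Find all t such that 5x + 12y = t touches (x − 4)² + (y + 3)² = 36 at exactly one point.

t = −94 or t = 62

The line touches the circle iff its distance from (4, −3) is 6:
|5·4 + 12·(−3) − t| / √169 = 6
|t − (−16)| = 6·13, so t = 62 or t = −94.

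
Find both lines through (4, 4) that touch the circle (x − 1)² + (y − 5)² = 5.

x − 2y = −4 and 2x + y = 12

Let a tangent through (4, 4) have slope m. Its distance from (1, 5) must equal √5:
[m·(−3) − (1)]² = 5(m² + 1)
2m² + 3m − 2 = 0, so m = 1/2 or m = −2.
With m = 1/2: x − 2y = −4. With m = −2: 2x + y = 12.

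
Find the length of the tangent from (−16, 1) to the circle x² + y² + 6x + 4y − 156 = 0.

3

With centre O = (−3, −2), |OP|² = 178 and r² = 169.
The tangent meets the radius at right angles, so tangent² = |PO|² − r² = 178 − 169 = 9.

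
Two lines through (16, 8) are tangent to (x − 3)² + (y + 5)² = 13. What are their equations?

3x − 2y = 32 and 2x − 3y = 8

A line y − (8) = m(x − (16)) is tangent when its distance from (3, −5) is √13:
(−13m − (−13))² = 13(m² + 1)
6m² − 13m + 6 = 0, so m = 3/2 or m = 2/3.
Through (16, 8) these give 3x − 2y = 32 and 2x − 3y = 8.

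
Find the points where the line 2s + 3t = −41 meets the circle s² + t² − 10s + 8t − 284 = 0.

(−13, −5) and (11, −21)

Substitute t = (−41 − 2s)/3:
13s² + 26s − 1859 = 0  ⟹  s² + 2s − 143 = 0
s = 11 or s = −13, giving (11, −21) and (−13, −5).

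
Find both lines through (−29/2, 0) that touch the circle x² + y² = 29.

2x − 5y = −29 and 2x + 5y = −29

A line y − (0) = m(x − (−29/2)) is tangent when its distance from (0, 0) is √29:
[m·(29/2) − (0)]² = 29(m² + 1)
25m² − 4 = 0, so m = 2/5 or m = −2/5.
Through (−29/2, 0) these give 2x − 5y = −29 and 2x + 5y = −29.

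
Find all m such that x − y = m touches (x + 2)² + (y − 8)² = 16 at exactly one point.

The line touches the circle iff its distance from (−2, 8) is 4:
|1·(−2) − 1·8 − m| / √2 = 4
|m − (−10)| = 4√2.

m = −10 ± 4√2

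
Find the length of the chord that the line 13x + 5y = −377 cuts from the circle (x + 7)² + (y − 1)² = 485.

√194

The distance from (−7, 1) to the line is 291/√194, and r² = 485.
Half the chord is √(r² − d²) = √(97/2), so the full chord is √194.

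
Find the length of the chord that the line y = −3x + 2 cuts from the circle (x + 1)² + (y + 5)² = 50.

4√10

Centre (−1, −5), r² = 50. Perpendicular distance d from centre to line = |−10| / √10 = 10/√10.
Half the chord is √(r² − d²) = √(40), so the full chord is 4√10.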